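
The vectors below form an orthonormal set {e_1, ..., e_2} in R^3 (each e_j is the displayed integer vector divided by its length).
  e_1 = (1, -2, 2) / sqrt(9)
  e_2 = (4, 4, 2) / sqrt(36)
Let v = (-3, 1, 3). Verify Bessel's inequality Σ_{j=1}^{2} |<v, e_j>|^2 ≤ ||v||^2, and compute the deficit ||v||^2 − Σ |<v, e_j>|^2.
Σ |<v, e_j>|^2 = 2/9; ||v||^2 = 19; deficit = 169/9

Write each e_j = u_j / sqrt(<u_j, u_j>) where u_j is the displayed integer vector. Then <v, e_j> = <v, u_j> / sqrt(<u_j, u_j>), so |<v, e_j>|^2 = <v, u_j>^2 / <u_j, u_j>.
Coefficients: <v, e_1> = 1/sqrt(9), <v, e_2> = -2/sqrt(36).
Square and sum: Σ |<v, e_j>|^2 = 2/9.
Compute ||v||^2 = v·v = 19.
Deficit = 19 − 2/9 = 169/9 ≥ 0, confirming Bessel's inequality. (The deficit equals ||v − Σ <v,e_j> e_j||^2, the squared distance from v to span{e_j}.)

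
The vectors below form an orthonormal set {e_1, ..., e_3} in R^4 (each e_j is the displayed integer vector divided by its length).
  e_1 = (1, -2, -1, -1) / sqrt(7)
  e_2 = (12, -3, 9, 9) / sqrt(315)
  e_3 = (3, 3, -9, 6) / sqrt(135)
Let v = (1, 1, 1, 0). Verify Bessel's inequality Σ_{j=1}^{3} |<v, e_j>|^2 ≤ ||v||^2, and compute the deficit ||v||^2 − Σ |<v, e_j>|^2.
Σ |<v, e_j>|^2 = 5/3; ||v||^2 = 3; deficit = 4/3

Write each e_j = u_j / sqrt(<u_j, u_j>) where u_j is the displayed integer vector. Then <v, e_j> = <v, u_j> / sqrt(<u_j, u_j>), so |<v, e_j>|^2 = <v, u_j>^2 / <u_j, u_j>.
Coefficients: <v, e_1> = -2/sqrt(7), <v, e_2> = 18/sqrt(315), <v, e_3> = -3/sqrt(135).
Square and sum: Σ |<v, e_j>|^2 = 5/3.
Compute ||v||^2 = v·v = 3.
Deficit = 3 − 5/3 = 4/3 ≥ 0, confirming Bessel's inequality. (The deficit equals ||v − Σ <v,e_j> e_j||^2, the squared distance from v to span{e_j}.)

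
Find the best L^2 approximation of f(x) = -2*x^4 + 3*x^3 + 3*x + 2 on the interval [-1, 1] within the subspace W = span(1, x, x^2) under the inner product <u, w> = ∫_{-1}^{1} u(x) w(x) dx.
g(x) = -12*x^2/7 + 24*x/5 + 76/35

The best approximation g ∈ W is the orthogonal projection of f onto W. Writing g = a_0 + a_1 x + a_2 x^2, the coefficients solve the normal equations G · a = b where
  G_{ij} = <φ_i, φ_j> and b_i = <f, φ_i>, with φ_0 = 1, φ_1 = x, φ_2 = x^2.
G =
  [2, 0, 2/3]
  [0, 2/3, 0]
  [2/3, 0, 2/5],
b = (16/5, 16/5, 16/21).
Solving gives a_0 = 76/35, a_1 = 24/5, a_2 = -12/7, so
  g(x) = -12*x^2/7 + 24*x/5 + 76/35.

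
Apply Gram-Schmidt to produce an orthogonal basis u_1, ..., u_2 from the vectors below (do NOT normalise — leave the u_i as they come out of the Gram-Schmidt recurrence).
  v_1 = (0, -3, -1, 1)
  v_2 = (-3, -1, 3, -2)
Orthogonal basis:
  u_1 = (0, -3, -1, 1)
  u_2 = (-3, -17/11, 31/11, -20/11)

Apply the Gram-Schmidt recurrence
  u_1 = v_1
  u_i = v_i − Σ_{j<i} ((v_i · u_j) / (u_j · u_j)) · u_j.

Step by step this gives:
  u_1 = (0, -3, -1, 1)
  u_2 = (-3, -17/11, 31/11, -20/11)

Orthogonality check:
  u_2 · u_1 = 0 (should be 0)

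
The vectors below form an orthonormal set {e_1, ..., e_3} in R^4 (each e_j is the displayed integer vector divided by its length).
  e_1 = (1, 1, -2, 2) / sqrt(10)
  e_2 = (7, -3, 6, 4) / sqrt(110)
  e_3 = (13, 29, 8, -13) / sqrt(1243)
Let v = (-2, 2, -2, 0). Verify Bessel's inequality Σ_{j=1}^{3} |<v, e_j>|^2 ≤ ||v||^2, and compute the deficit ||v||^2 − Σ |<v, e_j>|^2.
Σ |<v, e_j>|^2 = 1256/113; ||v||^2 = 12; deficit = 100/113

Write each e_j = u_j / sqrt(<u_j, u_j>) where u_j is the displayed integer vector. Then <v, e_j> = <v, u_j> / sqrt(<u_j, u_j>), so |<v, e_j>|^2 = <v, u_j>^2 / <u_j, u_j>.
Coefficients: <v, e_1> = 4/sqrt(10), <v, e_2> = -32/sqrt(110), <v, e_3> = 16/sqrt(1243).
Square and sum: Σ |<v, e_j>|^2 = 1256/113.
Compute ||v||^2 = v·v = 12.
Deficit = 12 − 1256/113 = 100/113 ≥ 0, confirming Bessel's inequality. (The deficit equals ||v − Σ <v,e_j> e_j||^2, the squared distance from v to span{e_j}.)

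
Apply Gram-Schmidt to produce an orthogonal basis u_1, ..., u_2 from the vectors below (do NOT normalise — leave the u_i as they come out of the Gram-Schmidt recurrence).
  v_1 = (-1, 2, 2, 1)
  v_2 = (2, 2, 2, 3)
Orthogonal basis:
  u_1 = (-1, 2, 2, 1)
  u_2 = (29/10, 1/5, 1/5, 21/10)

Apply the Gram-Schmidt recurrence
  u_1 = v_1
  u_i = v_i − Σ_{j<i} ((v_i · u_j) / (u_j · u_j)) · u_j.

Step by step this gives:
  u_1 = (-1, 2, 2, 1)
  u_2 = (29/10, 1/5, 1/5, 21/10)

Orthogonality check:
  u_2 · u_1 = 0 (should be 0)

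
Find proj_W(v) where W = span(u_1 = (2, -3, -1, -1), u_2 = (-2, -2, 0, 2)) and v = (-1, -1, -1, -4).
proj_W(v) = (22/15, -8/15, -2/5, -16/15)

Set up U = [u_1 | ... | u_2] ∈ R^(4×2). The projector onto W = col(U) is P = U (U^T U)^(-1) U^T.
Compute U^T U =
  [15, 0]
  [0, 12],
and U^T v = (6, -4).
Solve U^T U · c = U^T v for the coefficients: c = (2/5, -1/3). The projection is proj_W(v) = U c.
Check: (v - proj_W(v)) · u_1 = 0  (should be 0).
Check: (v - proj_W(v)) · u_2 = 0  (should be 0).
Result: proj_W(v) = (22/15, -8/15, -2/5, -16/15).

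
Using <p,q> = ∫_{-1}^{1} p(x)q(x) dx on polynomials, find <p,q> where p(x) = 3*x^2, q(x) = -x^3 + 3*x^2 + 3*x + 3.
<p,q> = 48/5

Expand the product: p(x)·q(x) = -3*x^5 + 9*x^4 + 9*x^3 + 9*x^2.
∫_{-1}^{1} of each monomial x^k gives [2/(k+1) if k even, 0 if k odd]. Integrating term-by-term (or equivalently evaluating the antiderivative F(x) = -x^6/2 + 9*x^5/5 + 9*x^4/4 + 3*x^3 at the endpoints):
  F(1) − F(−1) = 131/20 − (-61/20) = 48/5.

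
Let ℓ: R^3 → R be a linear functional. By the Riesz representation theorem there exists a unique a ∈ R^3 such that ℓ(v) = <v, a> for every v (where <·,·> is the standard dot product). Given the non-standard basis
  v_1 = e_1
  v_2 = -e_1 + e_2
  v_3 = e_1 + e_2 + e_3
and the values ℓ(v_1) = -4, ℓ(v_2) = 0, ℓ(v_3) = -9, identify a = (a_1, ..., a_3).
a = (-4, -4, -1)

Write a = (a_1, ..., a_3) in the standard basis. For each basis vector v_i, ℓ(v_i) = <v_i, a> is a linear equation in the a_j's. Collect the n equations into a matrix system V a = ℓ, where row i of V is v_i (expressed in the standard basis). Since V is invertible (lower-triangular with 1s on the diagonal, up to permutation), solve by back-substitution:
  V =
[[1, 0, 0],
 [-1, 1, 0],
 [1, 1, 1]]
  V a = (-4, 0, -9)
Solving gives a = (-4, -4, -1).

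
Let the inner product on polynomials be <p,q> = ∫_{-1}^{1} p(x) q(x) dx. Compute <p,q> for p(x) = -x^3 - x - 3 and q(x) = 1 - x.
<p,q> = -74/15

Expand the product: p(x)·q(x) = x^4 - x^3 + x^2 + 2*x - 3.
∫_{-1}^{1} of each monomial x^k gives [2/(k+1) if k even, 0 if k odd]. Integrating term-by-term (or equivalently evaluating the antiderivative F(x) = x^5/5 - x^4/4 + x^3/3 + x^2 - 3*x at the endpoints):
  F(1) − F(−1) = -103/60 − (193/60) = -74/15.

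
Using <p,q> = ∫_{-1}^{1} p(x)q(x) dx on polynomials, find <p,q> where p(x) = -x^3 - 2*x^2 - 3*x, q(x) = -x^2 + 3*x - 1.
<p,q> = -76/15

Expand the product: p(x)·q(x) = x^5 - x^4 - 2*x^3 - 7*x^2 + 3*x.
∫_{-1}^{1} of each monomial x^k gives [2/(k+1) if k even, 0 if k odd]. Integrating term-by-term (or equivalently evaluating the antiderivative F(x) = x^6/6 - x^5/5 - x^4/2 - 7*x^3/3 + 3*x^2/2 at the endpoints):
  F(1) − F(−1) = -41/30 − (37/10) = -76/15.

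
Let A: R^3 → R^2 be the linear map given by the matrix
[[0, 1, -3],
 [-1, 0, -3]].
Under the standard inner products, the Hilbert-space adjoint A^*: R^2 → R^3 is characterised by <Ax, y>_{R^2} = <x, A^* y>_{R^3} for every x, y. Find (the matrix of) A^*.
A^* = A^T =
[[0, -1],
 [1, 0],
 [-3, -3]]

For real matrices with standard dot products, the defining identity <Ax, y> = <x, A^* y> gives (Ax)^T y = x^T (A^*) y, i.e. x^T A^T y = x^T (A^*) y. Since this holds for all x, y, we must have A^* = A^T. Therefore
A^* =
[[0, -1],
 [1, 0],
 [-3, -3]].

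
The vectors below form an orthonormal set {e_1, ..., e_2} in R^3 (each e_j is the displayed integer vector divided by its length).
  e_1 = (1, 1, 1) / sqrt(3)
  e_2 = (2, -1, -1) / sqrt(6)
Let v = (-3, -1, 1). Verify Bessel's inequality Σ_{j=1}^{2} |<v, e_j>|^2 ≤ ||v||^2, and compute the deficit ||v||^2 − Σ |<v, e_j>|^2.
Σ |<v, e_j>|^2 = 9; ||v||^2 = 11; deficit = 2

Write each e_j = u_j / sqrt(<u_j, u_j>) where u_j is the displayed integer vector. Then <v, e_j> = <v, u_j> / sqrt(<u_j, u_j>), so |<v, e_j>|^2 = <v, u_j>^2 / <u_j, u_j>.
Coefficients: <v, e_1> = -3/sqrt(3), <v, e_2> = -6/sqrt(6).
Square and sum: Σ |<v, e_j>|^2 = 9.
Compute ||v||^2 = v·v = 11.
Deficit = 11 − 9 = 2 ≥ 0, confirming Bessel's inequality. (The deficit equals ||v − Σ <v,e_j> e_j||^2, the squared distance from v to span{e_j}.)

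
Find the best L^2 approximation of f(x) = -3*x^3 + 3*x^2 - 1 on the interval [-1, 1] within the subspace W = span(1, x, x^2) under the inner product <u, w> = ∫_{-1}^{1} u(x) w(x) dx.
g(x) = 3*x^2 - 9*x/5 - 1

The best approximation g ∈ W is the orthogonal projection of f onto W. Writing g = a_0 + a_1 x + a_2 x^2, the coefficients solve the normal equations G · a = b where
  G_{ij} = <φ_i, φ_j> and b_i = <f, φ_i>, with φ_0 = 1, φ_1 = x, φ_2 = x^2.
G =
  [2, 0, 2/3]
  [0, 2/3, 0]
  [2/3, 0, 2/5],
b = (0, -6/5, 8/15).
Solving gives a_0 = -1, a_1 = -9/5, a_2 = 3, so
  g(x) = 3*x^2 - 9*x/5 - 1.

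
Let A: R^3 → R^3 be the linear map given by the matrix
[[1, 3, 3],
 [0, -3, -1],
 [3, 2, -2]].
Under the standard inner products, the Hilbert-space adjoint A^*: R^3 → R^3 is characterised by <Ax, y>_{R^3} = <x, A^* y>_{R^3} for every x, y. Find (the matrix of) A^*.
A^* = A^T =
[[1, 0, 3],
 [3, -3, 2],
 [3, -1, -2]]

For real matrices with standard dot products, the defining identity <Ax, y> = <x, A^* y> gives (Ax)^T y = x^T (A^*) y, i.e. x^T A^T y = x^T (A^*) y. Since this holds for all x, y, we must have A^* = A^T. Therefore
A^* =
[[1, 0, 3],
 [3, -3, 2],
 [3, -1, -2]].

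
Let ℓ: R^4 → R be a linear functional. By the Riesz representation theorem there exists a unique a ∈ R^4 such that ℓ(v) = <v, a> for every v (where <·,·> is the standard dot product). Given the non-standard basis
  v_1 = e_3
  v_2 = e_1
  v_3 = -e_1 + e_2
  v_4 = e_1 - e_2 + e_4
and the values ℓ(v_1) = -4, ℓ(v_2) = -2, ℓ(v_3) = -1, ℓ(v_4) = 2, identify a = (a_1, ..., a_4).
a = (-2, -3, -4, 1)

Write a = (a_1, ..., a_4) in the standard basis. For each basis vector v_i, ℓ(v_i) = <v_i, a> is a linear equation in the a_j's. Collect the n equations into a matrix system V a = ℓ, where row i of V is v_i (expressed in the standard basis). Since V is invertible (lower-triangular with 1s on the diagonal, up to permutation), solve by back-substitution:
  V =
[[0, 0, 1, 0],
 [1, 0, 0, 0],
 [-1, 1, 0, 0],
 [1, -1, 0, 1]]
  V a = (-4, -2, -1, 2)
Solving gives a = (-2, -3, -4, 1).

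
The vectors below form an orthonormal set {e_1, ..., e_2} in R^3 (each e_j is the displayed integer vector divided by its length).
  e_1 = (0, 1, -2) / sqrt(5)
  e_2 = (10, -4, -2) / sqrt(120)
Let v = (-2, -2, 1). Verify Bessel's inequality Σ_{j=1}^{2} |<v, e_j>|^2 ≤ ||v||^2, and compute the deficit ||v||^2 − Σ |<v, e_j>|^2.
Σ |<v, e_j>|^2 = 29/6; ||v||^2 = 9; deficit = 25/6

Write each e_j = u_j / sqrt(<u_j, u_j>) where u_j is the displayed integer vector. Then <v, e_j> = <v, u_j> / sqrt(<u_j, u_j>), so |<v, e_j>|^2 = <v, u_j>^2 / <u_j, u_j>.
Coefficients: <v, e_1> = -4/sqrt(5), <v, e_2> = -14/sqrt(120).
Square and sum: Σ |<v, e_j>|^2 = 29/6.
Compute ||v||^2 = v·v = 9.
Deficit = 9 − 29/6 = 25/6 ≥ 0, confirming Bessel's inequality. (The deficit equals ||v − Σ <v,e_j> e_j||^2, the squared distance from v to span{e_j}.)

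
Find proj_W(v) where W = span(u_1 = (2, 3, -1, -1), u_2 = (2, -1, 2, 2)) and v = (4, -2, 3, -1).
proj_W(v) = (84/31, -14/31, 63/31, 63/31)

Set up U = [u_1 | ... | u_2] ∈ R^(4×2). The projector onto W = col(U) is P = U (U^T U)^(-1) U^T.
Compute U^T U =
  [15, -3]
  [-3, 13],
and U^T v = (0, 14).
Solve U^T U · c = U^T v for the coefficients: c = (7/31, 35/31). The projection is proj_W(v) = U c.
Check: (v - proj_W(v)) · u_1 = 0  (should be 0).
Check: (v - proj_W(v)) · u_2 = 0  (should be 0).
Result: proj_W(v) = (84/31, -14/31, 63/31, 63/31).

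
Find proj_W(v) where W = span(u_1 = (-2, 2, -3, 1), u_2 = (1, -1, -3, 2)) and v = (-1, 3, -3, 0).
proj_W(v) = (-469/221, 469/221, -573/221, 162/221)

Set up U = [u_1 | ... | u_2] ∈ R^(4×2). The projector onto W = col(U) is P = U (U^T U)^(-1) U^T.
Compute U^T U =
  [18, 7]
  [7, 15],
and U^T v = (17, 5).
Solve U^T U · c = U^T v for the coefficients: c = (220/221, -29/221). The projection is proj_W(v) = U c.
Check: (v - proj_W(v)) · u_1 = 0  (should be 0).
Check: (v - proj_W(v)) · u_2 = 0  (should be 0).
Result: proj_W(v) = (-469/221, 469/221, -573/221, 162/221).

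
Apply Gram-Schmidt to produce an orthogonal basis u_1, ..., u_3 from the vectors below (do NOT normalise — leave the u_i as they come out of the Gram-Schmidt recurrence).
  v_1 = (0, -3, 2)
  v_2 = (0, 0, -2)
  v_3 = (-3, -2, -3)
Orthogonal basis:
  u_1 = (0, -3, 2)
  u_2 = (0, -12/13, -18/13)
  u_3 = (-3, 0, 0)

Apply the Gram-Schmidt recurrence
  u_1 = v_1
  u_i = v_i − Σ_{j<i} ((v_i · u_j) / (u_j · u_j)) · u_j.

Step by step this gives:
  u_1 = (0, -3, 2)
  u_2 = (0, -12/13, -18/13)
  u_3 = (-3, 0, 0)

Orthogonality check:
  u_2 · u_1 = 0 (should be 0)
  u_3 · u_1 = 0 (should be 0)
  u_3 · u_2 = 0 (should be 0)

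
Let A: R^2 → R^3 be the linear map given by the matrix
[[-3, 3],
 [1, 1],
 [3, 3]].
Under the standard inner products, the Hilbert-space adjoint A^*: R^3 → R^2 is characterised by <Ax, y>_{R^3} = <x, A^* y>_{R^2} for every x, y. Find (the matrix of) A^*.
A^* = A^T =
[[-3, 1, 3],
 [3, 1, 3]]

For real matrices with standard dot products, the defining identity <Ax, y> = <x, A^* y> gives (Ax)^T y = x^T (A^*) y, i.e. x^T A^T y = x^T (A^*) y. Since this holds for all x, y, we must have A^* = A^T. Therefore
A^* =
[[-3, 1, 3],
 [3, 1, 3]].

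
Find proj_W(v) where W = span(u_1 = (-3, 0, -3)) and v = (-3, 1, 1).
proj_W(v) = (-1, 0, -1)

Set up U = [u_1 | ... | u_1] ∈ R^(3×1). The projector onto W = col(U) is P = U (U^T U)^(-1) U^T.
Compute U^T U =
  [18],
and U^T v = (6).
Solve U^T U · c = U^T v for the coefficients: c = (1/3). The projection is proj_W(v) = U c.
Check: (v - proj_W(v)) · u_1 = 0  (should be 0).
Result: proj_W(v) = (-1, 0, -1).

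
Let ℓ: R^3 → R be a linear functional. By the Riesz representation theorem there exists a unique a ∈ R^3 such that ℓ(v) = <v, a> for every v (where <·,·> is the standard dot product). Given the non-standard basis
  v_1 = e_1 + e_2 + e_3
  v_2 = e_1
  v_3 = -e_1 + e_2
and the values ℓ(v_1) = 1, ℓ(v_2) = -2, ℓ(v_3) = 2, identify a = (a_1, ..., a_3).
a = (-2, 0, 3)

Write a = (a_1, ..., a_3) in the standard basis. For each basis vector v_i, ℓ(v_i) = <v_i, a> is a linear equation in the a_j's. Collect the n equations into a matrix system V a = ℓ, where row i of V is v_i (expressed in the standard basis). Since V is invertible (lower-triangular with 1s on the diagonal, up to permutation), solve by back-substitution:
  V =
[[1, 1, 1],
 [1, 0, 0],
 [-1, 1, 0]]
  V a = (1, -2, 2)
Solving gives a = (-2, 0, 3).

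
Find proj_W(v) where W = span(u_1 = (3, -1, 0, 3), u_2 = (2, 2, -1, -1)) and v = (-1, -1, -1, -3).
proj_W(v) = (-44/27, 44/63, -11/189, -341/189)

Set up U = [u_1 | ... | u_2] ∈ R^(4×2). The projector onto W = col(U) is P = U (U^T U)^(-1) U^T.
Compute U^T U =
  [19, 1]
  [1, 10],
and U^T v = (-11, 0).
Solve U^T U · c = U^T v for the coefficients: c = (-110/189, 11/189). The projection is proj_W(v) = U c.
Check: (v - proj_W(v)) · u_1 = 0  (should be 0).
Check: (v - proj_W(v)) · u_2 = 0  (should be 0).
Result: proj_W(v) = (-44/27, 44/63, -11/189, -341/189).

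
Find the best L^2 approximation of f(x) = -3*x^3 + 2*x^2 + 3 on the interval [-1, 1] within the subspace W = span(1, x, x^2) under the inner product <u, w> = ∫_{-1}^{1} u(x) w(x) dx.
g(x) = 2*x^2 - 9*x/5 + 3

The best approximation g ∈ W is the orthogonal projection of f onto W. Writing g = a_0 + a_1 x + a_2 x^2, the coefficients solve the normal equations G · a = b where
  G_{ij} = <φ_i, φ_j> and b_i = <f, φ_i>, with φ_0 = 1, φ_1 = x, φ_2 = x^2.
G =
  [2, 0, 2/3]
  [0, 2/3, 0]
  [2/3, 0, 2/5],
b = (22/3, -6/5, 14/5).
Solving gives a_0 = 3, a_1 = -9/5, a_2 = 2, so
  g(x) = 2*x^2 - 9*x/5 + 3.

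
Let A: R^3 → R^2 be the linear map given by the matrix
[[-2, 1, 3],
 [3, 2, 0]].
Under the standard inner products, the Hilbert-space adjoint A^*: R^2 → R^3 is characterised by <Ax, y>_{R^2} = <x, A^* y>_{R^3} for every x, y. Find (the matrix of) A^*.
A^* = A^T =
[[-2, 3],
 [1, 2],
 [3, 0]]

For real matrices with standard dot products, the defining identity <Ax, y> = <x, A^* y> gives (Ax)^T y = x^T (A^*) y, i.e. x^T A^T y = x^T (A^*) y. Since this holds for all x, y, we must have A^* = A^T. Therefore
A^* =
[[-2, 3],
 [1, 2],
 [3, 0]].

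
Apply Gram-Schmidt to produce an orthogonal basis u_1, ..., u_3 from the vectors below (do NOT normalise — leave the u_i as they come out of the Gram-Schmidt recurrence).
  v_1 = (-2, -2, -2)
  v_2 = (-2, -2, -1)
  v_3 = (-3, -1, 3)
Orthogonal basis:
  u_1 = (-2, -2, -2)
  u_2 = (-1/3, -1/3, 2/3)
  u_3 = (-1, 1, 0)

Apply the Gram-Schmidt recurrence
  u_1 = v_1
  u_i = v_i − Σ_{j<i} ((v_i · u_j) / (u_j · u_j)) · u_j.

Step by step this gives:
  u_1 = (-2, -2, -2)
  u_2 = (-1/3, -1/3, 2/3)
  u_3 = (-1, 1, 0)

Orthogonality check:
  u_2 · u_1 = 0 (should be 0)
  u_3 · u_1 = 0 (should be 0)
  u_3 · u_2 = 0 (should be 0)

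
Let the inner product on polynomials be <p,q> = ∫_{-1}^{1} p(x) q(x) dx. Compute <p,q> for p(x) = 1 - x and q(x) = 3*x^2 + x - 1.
<p,q> = -2/3

Expand the product: p(x)·q(x) = -3*x^3 + 2*x^2 + 2*x - 1.
∫_{-1}^{1} of each monomial x^k gives [2/(k+1) if k even, 0 if k odd]. Integrating term-by-term (or equivalently evaluating the antiderivative F(x) = -3*x^4/4 + 2*x^3/3 + x^2 - x at the endpoints):
  F(1) − F(−1) = -1/12 − (7/12) = -2/3.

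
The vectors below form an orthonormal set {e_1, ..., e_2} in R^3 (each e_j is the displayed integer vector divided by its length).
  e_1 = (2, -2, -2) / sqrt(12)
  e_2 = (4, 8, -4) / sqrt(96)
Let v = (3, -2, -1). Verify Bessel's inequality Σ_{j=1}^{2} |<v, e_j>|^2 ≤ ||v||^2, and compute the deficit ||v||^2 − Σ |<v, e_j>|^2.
Σ |<v, e_j>|^2 = 12; ||v||^2 = 14; deficit = 2

Write each e_j = u_j / sqrt(<u_j, u_j>) where u_j is the displayed integer vector. Then <v, e_j> = <v, u_j> / sqrt(<u_j, u_j>), so |<v, e_j>|^2 = <v, u_j>^2 / <u_j, u_j>.
Coefficients: <v, e_1> = 12/sqrt(12), <v, e_2> = 0/sqrt(96).
Square and sum: Σ |<v, e_j>|^2 = 12.
Compute ||v||^2 = v·v = 14.
Deficit = 14 − 12 = 2 ≥ 0, confirming Bessel's inequality. (The deficit equals ||v − Σ <v,e_j> e_j||^2, the squared distance from v to span{e_j}.)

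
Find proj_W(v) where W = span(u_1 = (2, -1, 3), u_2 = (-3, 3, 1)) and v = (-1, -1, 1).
proj_W(v) = (1/23, 17/115, 79/115)

Set up U = [u_1 | ... | u_2] ∈ R^(3×2). The projector onto W = col(U) is P = U (U^T U)^(-1) U^T.
Compute U^T U =
  [14, -6]
  [-6, 19],
and U^T v = (2, 1).
Solve U^T U · c = U^T v for the coefficients: c = (22/115, 13/115). The projection is proj_W(v) = U c.
Check: (v - proj_W(v)) · u_1 = 0  (should be 0).
Check: (v - proj_W(v)) · u_2 = 0  (should be 0).
Result: proj_W(v) = (1/23, 17/115, 79/115).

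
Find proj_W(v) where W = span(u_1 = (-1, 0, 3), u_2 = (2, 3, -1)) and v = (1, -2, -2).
proj_W(v) = (-2/115, -33/23, -269/115)

Set up U = [u_1 | ... | u_2] ∈ R^(3×2). The projector onto W = col(U) is P = U (U^T U)^(-1) U^T.
Compute U^T U =
  [10, -5]
  [-5, 14],
and U^T v = (-7, -2).
Solve U^T U · c = U^T v for the coefficients: c = (-108/115, -11/23). The projection is proj_W(v) = U c.
Check: (v - proj_W(v)) · u_1 = 0  (should be 0).
Check: (v - proj_W(v)) · u_2 = 0  (should be 0).
Result: proj_W(v) = (-2/115, -33/23, -269/115).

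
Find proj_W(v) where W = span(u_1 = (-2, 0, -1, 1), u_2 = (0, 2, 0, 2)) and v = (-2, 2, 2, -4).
proj_W(v) = (4/11, -10/11, 2/11, -12/11)

Set up U = [u_1 | ... | u_2] ∈ R^(4×2). The projector onto W = col(U) is P = U (U^T U)^(-1) U^T.
Compute U^T U =
  [6, 2]
  [2, 8],
and U^T v = (-2, -4).
Solve U^T U · c = U^T v for the coefficients: c = (-2/11, -5/11). The projection is proj_W(v) = U c.
Check: (v - proj_W(v)) · u_1 = 0  (should be 0).
Check: (v - proj_W(v)) · u_2 = 0  (should be 0).
Result: proj_W(v) = (4/11, -10/11, 2/11, -12/11).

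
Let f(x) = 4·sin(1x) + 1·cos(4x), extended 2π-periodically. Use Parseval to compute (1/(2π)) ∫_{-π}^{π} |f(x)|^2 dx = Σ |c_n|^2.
Σ |c_n|^2 = 17/2

Expand |f|^2 and use orthogonality of {sin(nx), cos(mx)} on [-π, π]:
  ∫_{-π}^{π} sin(nx)^2 dx = π, ∫ cos(mx)^2 dx = π, and cross terms integrate to 0.
So ∫_{-π}^{π} f(x)^2 dx = 4^2 · π + 1^2 · π = (16 + 1)π.
Divide by 2π: (16 + 1)/2 = 17/2.
By Parseval, this equals Σ |c_n|^2.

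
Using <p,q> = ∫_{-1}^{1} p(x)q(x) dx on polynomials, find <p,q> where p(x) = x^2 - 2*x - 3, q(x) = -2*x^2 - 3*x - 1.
<p,q> = 188/15

Expand the product: p(x)·q(x) = -2*x^4 + x^3 + 11*x^2 + 11*x + 3.
∫_{-1}^{1} of each monomial x^k gives [2/(k+1) if k even, 0 if k odd]. Integrating term-by-term (or equivalently evaluating the antiderivative F(x) = -2*x^5/5 + x^4/4 + 11*x^3/3 + 11*x^2/2 + 3*x at the endpoints):
  F(1) − F(−1) = 721/60 − (-31/60) = 188/15.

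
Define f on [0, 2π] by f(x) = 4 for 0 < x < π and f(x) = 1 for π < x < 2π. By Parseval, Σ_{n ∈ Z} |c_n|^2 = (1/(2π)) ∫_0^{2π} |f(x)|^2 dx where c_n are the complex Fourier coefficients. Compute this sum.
Σ |c_n|^2 = 17/2

Parseval equates the L^2 energy of f (normalised by 1/(2π)) with the ℓ^2 sum of its Fourier coefficients: (1/(2π)) ∫_0^{2π} |f|^2 = Σ |c_n|^2.
Compute the left side: (1/(2π)) [∫_0^π 4^2 dx + ∫_π^{2π} 1^2 dx] = (1/(2π)) · (16π + 1π) = (16 + 1)/2 = 17/2.
So Σ_{n ∈ Z} |c_n|^2 = 17/2.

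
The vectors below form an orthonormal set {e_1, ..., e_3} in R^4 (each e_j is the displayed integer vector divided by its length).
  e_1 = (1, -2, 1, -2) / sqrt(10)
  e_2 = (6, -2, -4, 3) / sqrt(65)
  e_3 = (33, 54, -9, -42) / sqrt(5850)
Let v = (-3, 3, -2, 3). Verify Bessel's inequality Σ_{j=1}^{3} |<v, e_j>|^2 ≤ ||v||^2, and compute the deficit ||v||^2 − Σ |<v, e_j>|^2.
Σ |<v, e_j>|^2 = 30; ||v||^2 = 31; deficit = 1

Write each e_j = u_j / sqrt(<u_j, u_j>) where u_j is the displayed integer vector. Then <v, e_j> = <v, u_j> / sqrt(<u_j, u_j>), so |<v, e_j>|^2 = <v, u_j>^2 / <u_j, u_j>.
Coefficients: <v, e_1> = -17/sqrt(10), <v, e_2> = -7/sqrt(65), <v, e_3> = -45/sqrt(5850).
Square and sum: Σ |<v, e_j>|^2 = 30.
Compute ||v||^2 = v·v = 31.
Deficit = 31 − 30 = 1 ≥ 0, confirming Bessel's inequality. (The deficit equals ||v − Σ <v,e_j> e_j||^2, the squared distance from v to span{e_j}.)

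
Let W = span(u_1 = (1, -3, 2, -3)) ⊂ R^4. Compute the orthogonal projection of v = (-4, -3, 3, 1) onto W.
proj_W(v) = (8/23, -24/23, 16/23, -24/23)

Set up U = [u_1 | ... | u_1] ∈ R^(4×1). The projector onto W = col(U) is P = U (U^T U)^(-1) U^T.
Compute U^T U =
  [23],
and U^T v = (8).
Solve U^T U · c = U^T v for the coefficients: c = (8/23). The projection is proj_W(v) = U c.
Check: (v - proj_W(v)) · u_1 = 0  (should be 0).
Result: proj_W(v) = (8/23, -24/23, 16/23, -24/23).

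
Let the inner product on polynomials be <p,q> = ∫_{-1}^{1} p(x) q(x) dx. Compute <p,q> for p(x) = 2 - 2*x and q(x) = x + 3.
<p,q> = 32/3

Expand the product: p(x)·q(x) = -2*x^2 - 4*x + 6.
∫_{-1}^{1} of each monomial x^k gives [2/(k+1) if k even, 0 if k odd]. Integrating term-by-term (or equivalently evaluating the antiderivative F(x) = -2*x^3/3 - 2*x^2 + 6*x at the endpoints):
  F(1) − F(−1) = 10/3 − (-22/3) = 32/3.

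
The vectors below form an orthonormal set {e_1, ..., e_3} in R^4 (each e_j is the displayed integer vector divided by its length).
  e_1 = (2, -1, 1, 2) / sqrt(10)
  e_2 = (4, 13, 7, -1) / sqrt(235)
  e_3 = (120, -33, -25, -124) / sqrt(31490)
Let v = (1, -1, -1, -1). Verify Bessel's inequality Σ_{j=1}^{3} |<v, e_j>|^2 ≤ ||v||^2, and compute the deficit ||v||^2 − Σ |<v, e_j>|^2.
Σ |<v, e_j>|^2 = 1291/335; ||v||^2 = 4; deficit = 49/335

Write each e_j = u_j / sqrt(<u_j, u_j>) where u_j is the displayed integer vector. Then <v, e_j> = <v, u_j> / sqrt(<u_j, u_j>), so |<v, e_j>|^2 = <v, u_j>^2 / <u_j, u_j>.
Coefficients: <v, e_1> = 0/sqrt(10), <v, e_2> = -15/sqrt(235), <v, e_3> = 302/sqrt(31490).
Square and sum: Σ |<v, e_j>|^2 = 1291/335.
Compute ||v||^2 = v·v = 4.
Deficit = 4 − 1291/335 = 49/335 ≥ 0, confirming Bessel's inequality. (The deficit equals ||v − Σ <v,e_j> e_j||^2, the squared distance from v to span{e_j}.)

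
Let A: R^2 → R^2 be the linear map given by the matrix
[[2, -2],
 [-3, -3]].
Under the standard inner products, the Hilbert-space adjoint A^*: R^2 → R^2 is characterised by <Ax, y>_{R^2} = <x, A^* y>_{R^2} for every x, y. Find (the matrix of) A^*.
A^* = A^T =
[[2, -3],
 [-2, -3]]

For real matrices with standard dot products, the defining identity <Ax, y> = <x, A^* y> gives (Ax)^T y = x^T (A^*) y, i.e. x^T A^T y = x^T (A^*) y. Since this holds for all x, y, we must have A^* = A^T. Therefore
A^* =
[[2, -3],
 [-2, -3]].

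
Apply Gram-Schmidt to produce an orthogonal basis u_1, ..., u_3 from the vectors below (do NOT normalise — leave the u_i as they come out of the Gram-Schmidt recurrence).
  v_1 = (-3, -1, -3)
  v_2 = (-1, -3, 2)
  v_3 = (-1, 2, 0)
Orthogonal basis:
  u_1 = (-3, -1, -3)
  u_2 = (-1, -3, 2)
  u_3 = (-319/266, 261/266, 116/133)

Apply the Gram-Schmidt recurrence
  u_1 = v_1
  u_i = v_i − Σ_{j<i} ((v_i · u_j) / (u_j · u_j)) · u_j.

Step by step this gives:
  u_1 = (-3, -1, -3)
  u_2 = (-1, -3, 2)
  u_3 = (-319/266, 261/266, 116/133)

Orthogonality check:
  u_2 · u_1 = 0 (should be 0)
  u_3 · u_1 = 0 (should be 0)
  u_3 · u_2 = 0 (should be 0)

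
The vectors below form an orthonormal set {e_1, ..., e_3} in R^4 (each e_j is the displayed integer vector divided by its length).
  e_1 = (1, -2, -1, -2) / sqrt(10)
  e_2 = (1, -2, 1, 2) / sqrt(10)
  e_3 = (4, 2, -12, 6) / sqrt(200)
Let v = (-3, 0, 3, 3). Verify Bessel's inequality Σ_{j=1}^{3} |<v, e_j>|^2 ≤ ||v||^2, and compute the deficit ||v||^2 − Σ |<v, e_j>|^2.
Σ |<v, e_j>|^2 = 45/2; ||v||^2 = 27; deficit = 9/2

Write each e_j = u_j / sqrt(<u_j, u_j>) where u_j is the displayed integer vector. Then <v, e_j> = <v, u_j> / sqrt(<u_j, u_j>), so |<v, e_j>|^2 = <v, u_j>^2 / <u_j, u_j>.
Coefficients: <v, e_1> = -12/sqrt(10), <v, e_2> = 6/sqrt(10), <v, e_3> = -30/sqrt(200).
Square and sum: Σ |<v, e_j>|^2 = 45/2.
Compute ||v||^2 = v·v = 27.
Deficit = 27 − 45/2 = 9/2 ≥ 0, confirming Bessel's inequality. (The deficit equals ||v − Σ <v,e_j> e_j||^2, the squared distance from v to span{e_j}.)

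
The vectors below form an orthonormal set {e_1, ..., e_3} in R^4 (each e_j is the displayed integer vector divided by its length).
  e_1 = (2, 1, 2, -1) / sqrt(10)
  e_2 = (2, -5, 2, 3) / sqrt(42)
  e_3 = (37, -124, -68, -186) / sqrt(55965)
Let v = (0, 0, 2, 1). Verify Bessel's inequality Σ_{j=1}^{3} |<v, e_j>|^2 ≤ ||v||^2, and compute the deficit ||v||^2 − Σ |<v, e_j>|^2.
Σ |<v, e_j>|^2 = 2089/533; ||v||^2 = 5; deficit = 576/533

Write each e_j = u_j / sqrt(<u_j, u_j>) where u_j is the displayed integer vector. Then <v, e_j> = <v, u_j> / sqrt(<u_j, u_j>), so |<v, e_j>|^2 = <v, u_j>^2 / <u_j, u_j>.
Coefficients: <v, e_1> = 3/sqrt(10), <v, e_2> = 7/sqrt(42), <v, e_3> = -322/sqrt(55965).
Square and sum: Σ |<v, e_j>|^2 = 2089/533.
Compute ||v||^2 = v·v = 5.
Deficit = 5 − 2089/533 = 576/533 ≥ 0, confirming Bessel's inequality. (The deficit equals ||v − Σ <v,e_j> e_j||^2, the squared distance from v to span{e_j}.)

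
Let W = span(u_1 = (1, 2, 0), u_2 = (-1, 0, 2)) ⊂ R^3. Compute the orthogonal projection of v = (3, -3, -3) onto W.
proj_W(v) = (1, -2, -4)

Set up U = [u_1 | ... | u_2] ∈ R^(3×2). The projector onto W = col(U) is P = U (U^T U)^(-1) U^T.
Compute U^T U =
  [5, -1]
  [-1, 5],
and U^T v = (-3, -9).
Solve U^T U · c = U^T v for the coefficients: c = (-1, -2). The projection is proj_W(v) = U c.
Check: (v - proj_W(v)) · u_1 = 0  (should be 0).
Check: (v - proj_W(v)) · u_2 = 0  (should be 0).
Result: proj_W(v) = (1, -2, -4).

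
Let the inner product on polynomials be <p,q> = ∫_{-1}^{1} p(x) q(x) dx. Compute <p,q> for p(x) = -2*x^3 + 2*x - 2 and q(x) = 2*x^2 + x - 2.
<p,q> = 88/15

Expand the product: p(x)·q(x) = -4*x^5 - 2*x^4 + 8*x^3 - 2*x^2 - 6*x + 4.
∫_{-1}^{1} of each monomial x^k gives [2/(k+1) if k even, 0 if k odd]. Integrating term-by-term (or equivalently evaluating the antiderivative F(x) = -2*x^6/3 - 2*x^5/5 + 2*x^4 - 2*x^3/3 - 3*x^2 + 4*x at the endpoints):
  F(1) − F(−1) = 19/15 − (-23/5) = 88/15.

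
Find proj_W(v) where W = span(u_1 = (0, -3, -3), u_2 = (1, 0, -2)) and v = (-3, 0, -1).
proj_W(v) = (-2/3, -7/6, 1/6)

Set up U = [u_1 | ... | u_2] ∈ R^(3×2). The projector onto W = col(U) is P = U (U^T U)^(-1) U^T.
Compute U^T U =
  [18, 6]
  [6, 5],
and U^T v = (3, -1).
Solve U^T U · c = U^T v for the coefficients: c = (7/18, -2/3). The projection is proj_W(v) = U c.
Check: (v - proj_W(v)) · u_1 = 0  (should be 0).
Check: (v - proj_W(v)) · u_2 = 0  (should be 0).
Result: proj_W(v) = (-2/3, -7/6, 1/6).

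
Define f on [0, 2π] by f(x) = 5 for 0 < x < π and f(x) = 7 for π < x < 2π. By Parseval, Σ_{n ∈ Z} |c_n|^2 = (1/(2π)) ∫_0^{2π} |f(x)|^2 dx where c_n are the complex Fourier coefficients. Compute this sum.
Σ |c_n|^2 = 37

Parseval equates the L^2 energy of f (normalised by 1/(2π)) with the ℓ^2 sum of its Fourier coefficients: (1/(2π)) ∫_0^{2π} |f|^2 = Σ |c_n|^2.
Compute the left side: (1/(2π)) [∫_0^π 5^2 dx + ∫_π^{2π} 7^2 dx] = (1/(2π)) · (25π + 49π) = (25 + 49)/2 = 37.
So Σ_{n ∈ Z} |c_n|^2 = 37.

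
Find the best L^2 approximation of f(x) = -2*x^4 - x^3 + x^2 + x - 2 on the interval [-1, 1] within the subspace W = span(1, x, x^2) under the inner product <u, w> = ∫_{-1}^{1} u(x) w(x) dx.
g(x) = -5*x^2/7 + 2*x/5 - 64/35

The best approximation g ∈ W is the orthogonal projection of f onto W. Writing g = a_0 + a_1 x + a_2 x^2, the coefficients solve the normal equations G · a = b where
  G_{ij} = <φ_i, φ_j> and b_i = <f, φ_i>, with φ_0 = 1, φ_1 = x, φ_2 = x^2.
G =
  [2, 0, 2/3]
  [0, 2/3, 0]
  [2/3, 0, 2/5],
b = (-62/15, 4/15, -158/105).
Solving gives a_0 = -64/35, a_1 = 2/5, a_2 = -5/7, so
  g(x) = -5*x^2/7 + 2*x/5 - 64/35.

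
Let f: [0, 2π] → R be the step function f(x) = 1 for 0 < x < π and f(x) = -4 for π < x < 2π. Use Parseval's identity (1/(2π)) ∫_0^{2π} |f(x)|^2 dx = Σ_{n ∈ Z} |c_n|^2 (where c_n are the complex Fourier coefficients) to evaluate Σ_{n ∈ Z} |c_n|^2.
Σ |c_n|^2 = 17/2

Parseval equates the L^2 energy of f (normalised by 1/(2π)) with the ℓ^2 sum of its Fourier coefficients: (1/(2π)) ∫_0^{2π} |f|^2 = Σ |c_n|^2.
Compute the left side: (1/(2π)) [∫_0^π 1^2 dx + ∫_π^{2π} (-4)^2 dx] = (1/(2π)) · (1π + 16π) = (1 + 16)/2 = 17/2.
So Σ_{n ∈ Z} |c_n|^2 = 17/2.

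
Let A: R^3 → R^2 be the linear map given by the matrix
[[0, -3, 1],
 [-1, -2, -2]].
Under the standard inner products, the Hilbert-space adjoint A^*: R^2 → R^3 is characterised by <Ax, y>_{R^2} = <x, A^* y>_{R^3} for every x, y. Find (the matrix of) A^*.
A^* = A^T =
[[0, -1],
 [-3, -2],
 [1, -2]]

For real matrices with standard dot products, the defining identity <Ax, y> = <x, A^* y> gives (Ax)^T y = x^T (A^*) y, i.e. x^T A^T y = x^T (A^*) y. Since this holds for all x, y, we must have A^* = A^T. Therefore
A^* =
[[0, -1],
 [-3, -2],
 [1, -2]].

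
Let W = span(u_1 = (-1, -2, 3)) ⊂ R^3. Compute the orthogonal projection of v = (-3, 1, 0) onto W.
proj_W(v) = (-1/14, -1/7, 3/14)

Set up U = [u_1 | ... | u_1] ∈ R^(3×1). The projector onto W = col(U) is P = U (U^T U)^(-1) U^T.
Compute U^T U =
  [14],
and U^T v = (1).
Solve U^T U · c = U^T v for the coefficients: c = (1/14). The projection is proj_W(v) = U c.
Check: (v - proj_W(v)) · u_1 = 0  (should be 0).
Result: proj_W(v) = (-1/14, -1/7, 3/14).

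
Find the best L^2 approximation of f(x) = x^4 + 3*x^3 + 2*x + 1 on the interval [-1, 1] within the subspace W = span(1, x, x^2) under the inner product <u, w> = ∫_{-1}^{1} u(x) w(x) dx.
g(x) = 6*x^2/7 + 19*x/5 + 32/35

The best approximation g ∈ W is the orthogonal projection of f onto W. Writing g = a_0 + a_1 x + a_2 x^2, the coefficients solve the normal equations G · a = b where
  G_{ij} = <φ_i, φ_j> and b_i = <f, φ_i>, with φ_0 = 1, φ_1 = x, φ_2 = x^2.
G =
  [2, 0, 2/3]
  [0, 2/3, 0]
  [2/3, 0, 2/5],
b = (12/5, 38/15, 20/21).
Solving gives a_0 = 32/35, a_1 = 19/5, a_2 = 6/7, so
  g(x) = 6*x^2/7 + 19*x/5 + 32/35.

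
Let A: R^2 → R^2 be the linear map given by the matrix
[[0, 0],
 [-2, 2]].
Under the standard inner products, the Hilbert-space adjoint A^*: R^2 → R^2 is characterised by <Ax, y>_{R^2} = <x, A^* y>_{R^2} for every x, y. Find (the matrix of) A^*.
A^* = A^T =
[[0, -2],
 [0, 2]]

For real matrices with standard dot products, the defining identity <Ax, y> = <x, A^* y> gives (Ax)^T y = x^T (A^*) y, i.e. x^T A^T y = x^T (A^*) y. Since this holds for all x, y, we must have A^* = A^T. Therefore
A^* =
[[0, -2],
 [0, 2]].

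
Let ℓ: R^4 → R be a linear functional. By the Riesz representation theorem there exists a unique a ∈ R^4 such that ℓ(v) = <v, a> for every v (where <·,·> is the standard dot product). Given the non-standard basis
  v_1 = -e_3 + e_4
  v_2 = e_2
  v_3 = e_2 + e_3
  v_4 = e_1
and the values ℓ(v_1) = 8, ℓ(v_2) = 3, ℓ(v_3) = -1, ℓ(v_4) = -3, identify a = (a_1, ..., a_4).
a = (-3, 3, -4, 4)

Write a = (a_1, ..., a_4) in the standard basis. For each basis vector v_i, ℓ(v_i) = <v_i, a> is a linear equation in the a_j's. Collect the n equations into a matrix system V a = ℓ, where row i of V is v_i (expressed in the standard basis). Since V is invertible (lower-triangular with 1s on the diagonal, up to permutation), solve by back-substitution:
  V =
[[0, 0, -1, 1],
 [0, 1, 0, 0],
 [0, 1, 1, 0],
 [1, 0, 0, 0]]
  V a = (8, 3, -1, -3)
Solving gives a = (-3, 3, -4, 4).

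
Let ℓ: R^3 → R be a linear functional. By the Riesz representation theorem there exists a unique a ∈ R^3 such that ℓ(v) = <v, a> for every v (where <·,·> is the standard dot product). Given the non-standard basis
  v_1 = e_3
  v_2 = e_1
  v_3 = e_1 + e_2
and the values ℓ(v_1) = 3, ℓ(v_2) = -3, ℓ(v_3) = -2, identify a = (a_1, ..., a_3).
a = (-3, 1, 3)

Write a = (a_1, ..., a_3) in the standard basis. For each basis vector v_i, ℓ(v_i) = <v_i, a> is a linear equation in the a_j's. Collect the n equations into a matrix system V a = ℓ, where row i of V is v_i (expressed in the standard basis). Since V is invertible (lower-triangular with 1s on the diagonal, up to permutation), solve by back-substitution:
  V =
[[0, 0, 1],
 [1, 0, 0],
 [1, 1, 0]]
  V a = (3, -3, -2)
Solving gives a = (-3, 1, 3).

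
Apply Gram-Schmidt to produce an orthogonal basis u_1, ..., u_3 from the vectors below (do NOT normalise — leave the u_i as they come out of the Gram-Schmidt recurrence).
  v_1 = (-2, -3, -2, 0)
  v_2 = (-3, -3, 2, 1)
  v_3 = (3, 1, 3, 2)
Orthogonal basis:
  u_1 = (-2, -3, -2, 0)
  u_2 = (-29/17, -18/17, 56/17, 1)
  u_3 = (499/270, -19/15, 7/135, 443/270)

Apply the Gram-Schmidt recurrence
  u_1 = v_1
  u_i = v_i − Σ_{j<i} ((v_i · u_j) / (u_j · u_j)) · u_j.

Step by step this gives:
  u_1 = (-2, -3, -2, 0)
  u_2 = (-29/17, -18/17, 56/17, 1)
  u_3 = (499/270, -19/15, 7/135, 443/270)

Orthogonality check:
  u_2 · u_1 = 0 (should be 0)
  u_3 · u_1 = 0 (should be 0)
  u_3 · u_2 = 0 (should be 0)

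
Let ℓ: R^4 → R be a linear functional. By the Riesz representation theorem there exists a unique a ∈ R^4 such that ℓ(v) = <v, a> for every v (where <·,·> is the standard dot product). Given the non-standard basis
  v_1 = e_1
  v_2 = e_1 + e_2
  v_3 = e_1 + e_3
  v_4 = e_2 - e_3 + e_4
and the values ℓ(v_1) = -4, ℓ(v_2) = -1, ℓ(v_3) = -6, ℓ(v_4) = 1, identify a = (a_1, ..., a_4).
a = (-4, 3, -2, -4)

Write a = (a_1, ..., a_4) in the standard basis. For each basis vector v_i, ℓ(v_i) = <v_i, a> is a linear equation in the a_j's. Collect the n equations into a matrix system V a = ℓ, where row i of V is v_i (expressed in the standard basis). Since V is invertible (lower-triangular with 1s on the diagonal, up to permutation), solve by back-substitution:
  V =
[[1, 0, 0, 0],
 [1, 1, 0, 0],
 [1, 0, 1, 0],
 [0, 1, -1, 1]]
  V a = (-4, -1, -6, 1)
Solving gives a = (-4, 3, -2, -4).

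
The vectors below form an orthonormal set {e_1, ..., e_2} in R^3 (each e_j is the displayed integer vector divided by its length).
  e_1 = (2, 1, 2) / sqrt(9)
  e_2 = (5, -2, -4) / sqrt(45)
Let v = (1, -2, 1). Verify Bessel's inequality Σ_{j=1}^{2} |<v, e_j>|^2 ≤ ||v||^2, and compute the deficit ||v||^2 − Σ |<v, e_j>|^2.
Σ |<v, e_j>|^2 = 1; ||v||^2 = 6; deficit = 5

Write each e_j = u_j / sqrt(<u_j, u_j>) where u_j is the displayed integer vector. Then <v, e_j> = <v, u_j> / sqrt(<u_j, u_j>), so |<v, e_j>|^2 = <v, u_j>^2 / <u_j, u_j>.
Coefficients: <v, e_1> = 2/sqrt(9), <v, e_2> = 5/sqrt(45).
Square and sum: Σ |<v, e_j>|^2 = 1.
Compute ||v||^2 = v·v = 6.
Deficit = 6 − 1 = 5 ≥ 0, confirming Bessel's inequality. (The deficit equals ||v − Σ <v,e_j> e_j||^2, the squared distance from v to span{e_j}.)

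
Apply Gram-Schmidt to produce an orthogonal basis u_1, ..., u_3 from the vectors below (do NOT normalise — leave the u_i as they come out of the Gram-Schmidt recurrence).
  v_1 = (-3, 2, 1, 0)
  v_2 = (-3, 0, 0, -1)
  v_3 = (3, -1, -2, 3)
Orthogonal basis:
  u_1 = (-3, 2, 1, 0)
  u_2 = (-15/14, -9/7, -9/14, -1)
  u_3 = (-42/59, -15/59, -96/59, 126/59)

Apply the Gram-Schmidt recurrence
  u_1 = v_1
  u_i = v_i − Σ_{j<i} ((v_i · u_j) / (u_j · u_j)) · u_j.

Step by step this gives:
  u_1 = (-3, 2, 1, 0)
  u_2 = (-15/14, -9/7, -9/14, -1)
  u_3 = (-42/59, -15/59, -96/59, 126/59)

Orthogonality check:
  u_2 · u_1 = 0 (should be 0)
  u_3 · u_1 = 0 (should be 0)
  u_3 · u_2 = 0 (should be 0)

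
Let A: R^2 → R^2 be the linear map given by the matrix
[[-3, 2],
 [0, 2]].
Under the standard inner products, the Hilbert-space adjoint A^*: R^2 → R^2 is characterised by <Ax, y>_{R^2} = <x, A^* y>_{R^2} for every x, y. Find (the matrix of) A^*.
A^* = A^T =
[[-3, 0],
 [2, 2]]

For real matrices with standard dot products, the defining identity <Ax, y> = <x, A^* y> gives (Ax)^T y = x^T (A^*) y, i.e. x^T A^T y = x^T (A^*) y. Since this holds for all x, y, we must have A^* = A^T. Therefore
A^* =
[[-3, 0],
 [2, 2]].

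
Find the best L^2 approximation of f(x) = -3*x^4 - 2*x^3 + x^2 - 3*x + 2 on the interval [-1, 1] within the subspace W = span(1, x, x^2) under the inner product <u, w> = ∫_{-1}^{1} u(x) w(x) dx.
g(x) = -11*x^2/7 - 21*x/5 + 79/35

The best approximation g ∈ W is the orthogonal projection of f onto W. Writing g = a_0 + a_1 x + a_2 x^2, the coefficients solve the normal equations G · a = b where
  G_{ij} = <φ_i, φ_j> and b_i = <f, φ_i>, with φ_0 = 1, φ_1 = x, φ_2 = x^2.
G =
  [2, 0, 2/3]
  [0, 2/3, 0]
  [2/3, 0, 2/5],
b = (52/15, -14/5, 92/105).
Solving gives a_0 = 79/35, a_1 = -21/5, a_2 = -11/7, so
  g(x) = -11*x^2/7 - 21*x/5 + 79/35.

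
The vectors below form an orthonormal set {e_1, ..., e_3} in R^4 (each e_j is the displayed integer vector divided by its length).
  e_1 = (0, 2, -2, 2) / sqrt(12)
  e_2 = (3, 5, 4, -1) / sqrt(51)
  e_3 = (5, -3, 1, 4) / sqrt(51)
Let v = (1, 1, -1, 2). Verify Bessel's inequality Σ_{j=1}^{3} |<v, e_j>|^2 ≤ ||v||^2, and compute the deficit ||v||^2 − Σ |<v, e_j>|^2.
Σ |<v, e_j>|^2 = 7; ||v||^2 = 7; deficit = 0

Write each e_j = u_j / sqrt(<u_j, u_j>) where u_j is the displayed integer vector. Then <v, e_j> = <v, u_j> / sqrt(<u_j, u_j>), so |<v, e_j>|^2 = <v, u_j>^2 / <u_j, u_j>.
Coefficients: <v, e_1> = 8/sqrt(12), <v, e_2> = 2/sqrt(51), <v, e_3> = 9/sqrt(51).
Square and sum: Σ |<v, e_j>|^2 = 7.
Compute ||v||^2 = v·v = 7.
Deficit = 7 − 7 = 0 ≥ 0, confirming Bessel's inequality. (The deficit equals ||v − Σ <v,e_j> e_j||^2, the squared distance from v to span{e_j}.)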